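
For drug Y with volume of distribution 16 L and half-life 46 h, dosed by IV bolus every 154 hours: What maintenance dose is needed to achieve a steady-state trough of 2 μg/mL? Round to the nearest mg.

τ/t½ = 154/46 ≈ 3.3478, so f = (1/2)^(154/46) ≈ 0.098221.
Cmin,ss = (D/Vd)·f/(1−f), so D = Cmin,ss·Vd·(1−f)/f.
D = 2 × 16 × (1−f)/f ≈ 2 × 16 × 9.18112 ≈ 293.80 mg.

294 mg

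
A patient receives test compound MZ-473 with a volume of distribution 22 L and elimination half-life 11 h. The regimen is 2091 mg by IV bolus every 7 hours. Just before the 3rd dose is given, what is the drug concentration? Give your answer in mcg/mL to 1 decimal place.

f = (1/2)^(τ/t½) = (1/2)^(7/11) ≈ 0.6433.
C₀ = D/Vd = 2091/22 ≈ 95.045 mcg/mL.
Before the 3rd dose, 2 doses have been given. Superposition: Cmin = C₀·(f + f²).
≈ 95.045 × (0.6433 + 0.4138) ≈ 95.045 × 1.0571 ≈ 100.472 mcg/mL.

100.5 mcg/mL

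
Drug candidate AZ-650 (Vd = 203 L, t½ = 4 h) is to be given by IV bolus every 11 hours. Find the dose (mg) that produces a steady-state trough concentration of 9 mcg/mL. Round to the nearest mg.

10464 mg

τ/t½ = 11/4 ≈ 2.75, so f = (1/2)^(11/4) ≈ 0.148651.
Cmin,ss = (D/Vd)·f/(1−f), so D = Cmin,ss·Vd·(1−f)/f.
D = 9 × 203 × (1−f)/f ≈ 9 × 203 × 5.72717 ≈ 10463.54 mg.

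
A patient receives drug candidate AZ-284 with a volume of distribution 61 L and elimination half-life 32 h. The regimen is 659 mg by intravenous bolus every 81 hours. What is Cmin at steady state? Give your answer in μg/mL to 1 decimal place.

Over one 81-h interval, 81/32 ≈ 2.5312 half-lives elapse, leaving f ≈ 0.1730 of each dose.
At steady state, accumulation factor R = 1/(1 − e^(−kτ)) ≈ 1.2092.
Single-dose peak C₀ = D/Vd = 659/61 ≈ 10.803 μg/mL.
Steady-state peak Cmax,ss = C₀·R ≈ 10.803 × 1.2092 ≈ 13.063 μg/mL.
One interval later, Cmin,ss = Cmax,ss·e^(−kτ) ≈ 13.063 × 0.1730 ≈ 2.260 μg/mL.

2.3 μg/mL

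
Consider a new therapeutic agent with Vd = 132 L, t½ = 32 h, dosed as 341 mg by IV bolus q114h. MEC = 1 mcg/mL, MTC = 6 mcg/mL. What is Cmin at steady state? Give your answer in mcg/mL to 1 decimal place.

0.2 mcg/mL

Over one 114-h interval, 114/32 ≈ 3.5625 half-lives elapse, leaving f ≈ 0.0846 of each dose.
At steady state, accumulation factor R = 1/(1 − e^(−kτ)) ≈ 1.0924.
Single-dose peak C₀ = D/Vd = 341/132 ≈ 2.583 mcg/mL.
Cmax,ss = C₀/(1 − f) ≈ 2.583/0.9154 ≈ 2.822 mcg/mL.
Steady-state trough Cmin,ss = Cmax,ss·f ≈ 2.822 × 0.0846 ≈ 0.239 mcg/mL.
Trough 0.2 mcg/mL vs MEC 1 mcg/mL: subtherapeutic.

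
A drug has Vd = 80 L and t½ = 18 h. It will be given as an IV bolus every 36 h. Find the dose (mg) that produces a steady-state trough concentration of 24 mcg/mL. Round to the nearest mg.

τ/t½ = 36/18 ≈ 2, so f = (1/2)^(36/18) ≈ 0.250000.
Cmin,ss = (D/Vd)·f/(1−f), so D = Cmin,ss·Vd·(1−f)/f.
D = 24 × 80 × (1−f)/f ≈ 24 × 80 × 3.00000 ≈ 5760.00 mg.

5760 mg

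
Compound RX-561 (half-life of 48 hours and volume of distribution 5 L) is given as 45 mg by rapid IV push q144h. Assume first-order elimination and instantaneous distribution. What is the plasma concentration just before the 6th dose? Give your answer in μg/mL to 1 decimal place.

1.3 μg/mL

f = (1/2)^(τ/t½) = (1/2)^(144/48) ≈ 0.1250.
C₀ = D/Vd = 45/5 ≈ 9.000 μg/mL.
Before the 6th dose, 5 doses have been given. Superposition: Cmin = C₀·(f + f² + … + f^5).
≈ 9.000 × (0.1250 + 0.0156 + 0.0020 + 0.0002 + 0.0000) ≈ 9.000 × 0.1428 ≈ 1.285 μg/mL.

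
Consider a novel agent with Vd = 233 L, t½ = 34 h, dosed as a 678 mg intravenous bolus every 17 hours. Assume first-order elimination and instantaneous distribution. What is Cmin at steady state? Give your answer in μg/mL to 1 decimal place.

Over one 17-h interval, 17/34 ≈ 0.5 half-lives elapse, leaving f ≈ 0.7071 of each dose.
Accumulation ratio R = 1/(1 − f) ≈ 1/0.2929 ≈ 3.4141.
Single-dose peak C₀ = D/Vd = 678/233 ≈ 2.910 μg/mL.
Steady-state peak Cmax,ss = C₀·R ≈ 2.910 × 3.4141 ≈ 9.935 μg/mL.
One interval later, Cmin,ss = Cmax,ss·e^(−kτ) ≈ 9.935 × 0.7071 ≈ 7.025 μg/mL.

7.0 μg/mL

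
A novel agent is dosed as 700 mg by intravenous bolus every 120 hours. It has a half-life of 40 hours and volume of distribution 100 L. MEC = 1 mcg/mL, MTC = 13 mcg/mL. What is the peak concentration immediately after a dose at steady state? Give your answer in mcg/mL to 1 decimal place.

The dosing interval is 3 half-lives, so f = 2^(−3) = 0.125.
Accumulation ratio R = 1/(1 − f) = 1/0.875 = 8/7.
Single-dose peak C₀ = D/Vd = 700/100 = 7 mcg/mL.
Steady-state peak Cmax,ss = C₀·R = 7 × 8/7 ≈ 8.000 mcg/mL.
Peak 8.0 mcg/mL vs MTC 13 mcg/mL: below toxic threshold.

8.0 mcg/mL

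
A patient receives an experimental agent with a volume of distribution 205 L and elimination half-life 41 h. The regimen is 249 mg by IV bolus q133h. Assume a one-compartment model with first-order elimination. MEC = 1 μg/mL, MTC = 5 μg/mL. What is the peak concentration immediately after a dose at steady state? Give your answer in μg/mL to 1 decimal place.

1.4 μg/mL

k = ln2/t½ = ln2/41 ≈ 0.016906 h⁻¹; fraction remaining f = e^(−kτ) = e^(−0.016906×133) ≈ 0.1056.
Accumulation ratio R = 1/(1 − f) ≈ 1/0.8944 ≈ 1.1181.
Single-dose peak C₀ = D/Vd = 249/205 ≈ 1.215 μg/mL.
Steady-state peak Cmax,ss = C₀·R ≈ 1.215 × 1.1181 ≈ 1.358 μg/mL.
Peak 1.4 μg/mL vs MTC 5 μg/mL: below toxic threshold.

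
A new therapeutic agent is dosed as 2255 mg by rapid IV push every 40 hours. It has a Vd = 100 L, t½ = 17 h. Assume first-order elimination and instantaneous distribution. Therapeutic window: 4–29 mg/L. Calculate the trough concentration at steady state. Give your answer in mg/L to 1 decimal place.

5.5 mg/L

k = ln2/t½ = ln2/17 ≈ 0.040773 h⁻¹; fraction remaining f = e^(−kτ) = e^(−0.040773×40) ≈ 0.1957.
Each bolus raises the concentration by D/Vd = 2255/100 ≈ 22.550 mg/L.
Steady-state trough Cmin,ss = C₀·f/(1−f) ≈ 22.550 × 0.1957/0.8043 ≈ 5.487 mg/L.
Trough 5.5 mg/L vs MEC 4 mg/L: adequate.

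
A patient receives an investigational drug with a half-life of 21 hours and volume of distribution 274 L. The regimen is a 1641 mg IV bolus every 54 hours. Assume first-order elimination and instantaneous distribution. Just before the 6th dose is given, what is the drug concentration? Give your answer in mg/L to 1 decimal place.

f = (1/2)^(τ/t½) = (1/2)^(54/21) ≈ 0.1682.
C₀ = D/Vd = 1641/274 ≈ 5.989 mg/L.
Before the 6th dose, 5 doses have been given. Superposition: Cmin = C₀·(f + f² + … + f^5).
≈ 5.989 × (0.1682 + 0.0283 + 0.0048 + 0.0008 + 0.0001) ≈ 5.989 × 0.2022 ≈ 1.211 mg/L.

1.2 mg/L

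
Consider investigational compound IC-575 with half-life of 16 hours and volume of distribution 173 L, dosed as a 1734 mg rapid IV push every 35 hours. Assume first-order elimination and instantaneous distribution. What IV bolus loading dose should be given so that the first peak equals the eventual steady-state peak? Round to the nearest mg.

f = (1/2)^(35/16) ≈ 0.219532; accumulation ratio R = 1/(1−f) ≈ 1.28128.
Loading dose to hit Cmax,ss on first dose: D_load = D_maint·R ≈ 1734 × 1.28128 ≈ 2221.74 mg.

2222 mg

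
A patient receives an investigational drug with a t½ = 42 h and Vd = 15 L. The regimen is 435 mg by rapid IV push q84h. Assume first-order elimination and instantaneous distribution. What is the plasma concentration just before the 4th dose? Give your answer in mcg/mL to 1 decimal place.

9.5 mcg/mL

f = (1/2)^(τ/t½) = (1/2)^(84/42) ≈ 0.2500.
C₀ = D/Vd = 435/15 ≈ 29.000 mcg/mL.
Before the 4th dose, 3 doses have been given. Superposition: Cmin = C₀·(f + f² + … + f^3).
≈ 29.000 × (0.2500 + 0.0625 + 0.0156) ≈ 29.000 × 0.3281 ≈ 9.515 mcg/mL.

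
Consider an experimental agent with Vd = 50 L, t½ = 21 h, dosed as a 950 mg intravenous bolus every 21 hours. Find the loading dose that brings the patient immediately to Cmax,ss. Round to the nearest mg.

f = (1/2)^(21/21) ≈ 0.500000; accumulation ratio R = 1/(1−f) ≈ 2.00000.
Loading dose to hit Cmax,ss on first dose: D_load = D_maint·R ≈ 950 × 2.00000 ≈ 1900.00 mg.

1900 mg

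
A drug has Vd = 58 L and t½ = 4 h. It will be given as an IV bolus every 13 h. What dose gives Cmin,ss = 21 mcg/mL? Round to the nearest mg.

τ/t½ = 13/4 ≈ 3.25, so f = (1/2)^(13/4) ≈ 0.105112.
Cmin,ss = (D/Vd)·f/(1−f), so D = Cmin,ss·Vd·(1−f)/f.
D = 21 × 58 × (1−f)/f ≈ 21 × 58 × 8.51366 ≈ 10369.64 mg.

10370 mg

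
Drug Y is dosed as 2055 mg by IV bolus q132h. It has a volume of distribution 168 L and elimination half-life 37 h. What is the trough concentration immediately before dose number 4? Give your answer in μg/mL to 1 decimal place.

1.1 μg/mL

f = (1/2)^(τ/t½) = (1/2)^(132/37) ≈ 0.0843.
C₀ = D/Vd = 2055/168 ≈ 12.232 μg/mL.
Before the 4th dose, 3 doses have been given. Superposition: Cmin = C₀·(f + f² + … + f^3).
≈ 12.232 × (0.0843 + 0.0071 + 0.0006) ≈ 12.232 × 0.0920 ≈ 1.125 μg/mL.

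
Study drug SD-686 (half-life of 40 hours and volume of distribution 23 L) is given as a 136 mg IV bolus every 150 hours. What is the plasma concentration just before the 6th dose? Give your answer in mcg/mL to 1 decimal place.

f = (1/2)^(τ/t½) = (1/2)^(150/40) ≈ 0.0743.
C₀ = D/Vd = 136/23 ≈ 5.913 mcg/mL.
Before the 6th dose, 5 doses have been given. Superposition: Cmin = C₀·(f + f² + … + f^5).
≈ 5.913 × (0.0743 + 0.0055 + 0.0004 + 0.0000 + 0.0000) ≈ 5.913 × 0.0802 ≈ 0.474 mcg/mL.

0.5 mcg/mL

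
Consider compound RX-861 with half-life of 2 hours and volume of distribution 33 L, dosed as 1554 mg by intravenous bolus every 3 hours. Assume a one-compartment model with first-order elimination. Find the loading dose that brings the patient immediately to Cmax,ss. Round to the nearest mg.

2404 mg

f = (1/2)^(3/2) ≈ 0.353553; accumulation ratio R = 1/(1−f) ≈ 1.54692.
Loading dose to hit Cmax,ss on first dose: D_load = D_maint·R ≈ 1554 × 1.54692 ≈ 2403.91 mg.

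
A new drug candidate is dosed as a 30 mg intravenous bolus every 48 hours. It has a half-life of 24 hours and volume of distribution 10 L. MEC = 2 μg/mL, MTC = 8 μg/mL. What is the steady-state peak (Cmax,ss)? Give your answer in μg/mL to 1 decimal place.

4.0 μg/mL

τ = 48 h = 2 half-lives, so f = (1/2)^2 = 0.25.
At steady state, R = 1/(1 − 0.25) = 4/3.
Single-dose peak C₀ = D/Vd = 30/10 = 3 μg/mL.
Steady-state peak Cmax,ss = C₀·R = 3 × 4/3 ≈ 4.000 μg/mL.
Peak 4.0 μg/mL vs MTC 8 μg/mL: below toxic threshold.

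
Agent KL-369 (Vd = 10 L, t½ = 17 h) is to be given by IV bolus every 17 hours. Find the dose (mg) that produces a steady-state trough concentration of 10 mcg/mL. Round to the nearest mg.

100 mg

τ/t½ = 17/17 ≈ 1, so f = (1/2)^(17/17) ≈ 0.500000.
Cmin,ss = (D/Vd)·f/(1−f), so D = Cmin,ss·Vd·(1−f)/f.
D = 10 × 10 × (1−f)/f ≈ 10 × 10 × 1.00000 ≈ 100.00 mg.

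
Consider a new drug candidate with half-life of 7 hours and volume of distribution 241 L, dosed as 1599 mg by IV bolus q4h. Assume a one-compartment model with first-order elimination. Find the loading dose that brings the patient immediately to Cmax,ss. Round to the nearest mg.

f = (1/2)^(4/7) ≈ 0.672950; accumulation ratio R = 1/(1−f) ≈ 3.05764.
Loading dose to hit Cmax,ss on first dose: D_load = D_maint·R ≈ 1599 × 3.05764 ≈ 4889.17 mg.

4889 mg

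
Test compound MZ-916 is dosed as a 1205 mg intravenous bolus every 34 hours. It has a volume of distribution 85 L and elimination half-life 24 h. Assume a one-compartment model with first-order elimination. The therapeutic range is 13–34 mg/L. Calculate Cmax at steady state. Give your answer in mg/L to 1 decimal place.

22.7 mg/L

Over one 34-h interval, 34/24 ≈ 1.4167 half-lives elapse, leaving f ≈ 0.3746 of each dose.
Accumulation ratio R = 1/(1 − f) ≈ 1/0.6254 ≈ 1.5990.
Each bolus raises the concentration by D/Vd = 1205/85 ≈ 14.176 mg/L.
Cmax,ss = C₀/(1 − f) ≈ 14.176/0.6254 ≈ 22.667 mg/L.
Peak 22.7 mg/L vs MTC 34 mg/L: below toxic threshold.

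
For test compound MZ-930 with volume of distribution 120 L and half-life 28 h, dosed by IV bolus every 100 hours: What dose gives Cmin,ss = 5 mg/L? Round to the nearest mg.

6533 mg

τ/t½ = 100/28 ≈ 3.5714, so f = (1/2)^(100/28) ≈ 0.084119.
Cmin,ss = (D/Vd)·f/(1−f), so D = Cmin,ss·Vd·(1−f)/f.
D = 5 × 120 × (1−f)/f ≈ 5 × 120 × 10.88792 ≈ 6532.75 mg.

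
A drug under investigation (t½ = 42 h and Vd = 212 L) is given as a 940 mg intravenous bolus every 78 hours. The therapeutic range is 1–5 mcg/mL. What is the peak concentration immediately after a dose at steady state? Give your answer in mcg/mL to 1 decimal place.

τ/t½ = 78/42 ≈ 1.8571, so fraction remaining f = (1/2)^(78/42) ≈ 0.2760.
At steady state, accumulation factor R = 1/(1 − e^(−kτ)) ≈ 1.3812.
Single-dose peak C₀ = D/Vd = 940/212 ≈ 4.434 mcg/mL.
Steady-state peak Cmax,ss = C₀·R ≈ 4.434 × 1.3812 ≈ 6.124 mcg/mL.
Peak 6.1 mcg/mL vs MTC 5 mcg/mL: exceeds toxic threshold.

6.1 mcg/mL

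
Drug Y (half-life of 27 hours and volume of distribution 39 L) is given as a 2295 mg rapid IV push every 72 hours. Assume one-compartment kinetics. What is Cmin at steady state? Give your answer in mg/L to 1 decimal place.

τ/t½ = 72/27 ≈ 2.6667, so fraction remaining f = (1/2)^(72/27) ≈ 0.1575.
Each bolus raises the concentration by D/Vd = 2295/39 ≈ 58.846 mg/L.
Steady-state trough Cmin,ss = C₀·f/(1−f) ≈ 58.846 × 0.1575/0.8425 ≈ 11.001 mg/L.

11.0 mg/L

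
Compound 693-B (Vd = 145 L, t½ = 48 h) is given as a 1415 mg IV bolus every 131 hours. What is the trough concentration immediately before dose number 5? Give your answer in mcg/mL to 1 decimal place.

f = (1/2)^(τ/t½) = (1/2)^(131/48) ≈ 0.1508.
C₀ = D/Vd = 1415/145 ≈ 9.759 mcg/mL.
Before the 5th dose, 4 doses have been given. Superposition: Cmin = C₀·(f + f² + … + f^4).
≈ 9.759 × (0.1508 + 0.0227 + 0.0034 + 0.0005) ≈ 9.759 × 0.1774 ≈ 1.731 mcg/mL.

1.7 mcg/mL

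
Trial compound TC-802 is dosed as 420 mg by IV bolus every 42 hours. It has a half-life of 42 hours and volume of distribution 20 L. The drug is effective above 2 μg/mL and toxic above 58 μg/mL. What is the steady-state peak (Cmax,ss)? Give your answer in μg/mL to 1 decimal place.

42.0 μg/mL

The dosing interval is 1 half-life, so f = 2^(−1) = 0.5.
At steady state, R = 1/(1 − 0.5) = 2/1.
Single-dose peak C₀ = D/Vd = 420/20 = 21 μg/mL.
Steady-state peak Cmax,ss = C₀·R = 21 × 2/1 ≈ 42.000 μg/mL.
Peak 42.0 μg/mL vs MTC 58 μg/mL: below toxic threshold.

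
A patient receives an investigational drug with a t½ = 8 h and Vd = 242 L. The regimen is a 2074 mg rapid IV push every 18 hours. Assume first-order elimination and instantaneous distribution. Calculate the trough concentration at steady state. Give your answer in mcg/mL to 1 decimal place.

2.3 mcg/mL

Over one 18-h interval, 18/8 ≈ 2.25 half-lives elapse, leaving f ≈ 0.2102 of each dose.
Each bolus raises the concentration by D/Vd = 2074/242 ≈ 8.570 mcg/mL.
Steady-state trough Cmin,ss = C₀·f/(1−f) ≈ 8.570 × 0.2102/0.7898 ≈ 2.281 mcg/mL.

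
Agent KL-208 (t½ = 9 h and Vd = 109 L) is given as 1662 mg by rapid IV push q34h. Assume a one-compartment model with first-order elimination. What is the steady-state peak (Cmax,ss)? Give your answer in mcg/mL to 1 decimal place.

Over one 34-h interval, 34/9 ≈ 3.7778 half-lives elapse, leaving f ≈ 0.0729 of each dose.
Accumulation ratio R = 1/(1 − f) ≈ 1/0.9271 ≈ 1.0786.
Each bolus raises the concentration by D/Vd = 1662/109 ≈ 15.248 mcg/mL.
Steady-state peak Cmax,ss = C₀·R ≈ 15.248 × 1.0786 ≈ 16.446 mcg/mL.

16.4 mcg/mL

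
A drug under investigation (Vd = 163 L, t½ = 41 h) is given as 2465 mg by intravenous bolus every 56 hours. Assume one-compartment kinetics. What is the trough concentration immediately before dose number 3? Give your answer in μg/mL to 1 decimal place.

f = (1/2)^(τ/t½) = (1/2)^(56/41) ≈ 0.3880.
C₀ = D/Vd = 2465/163 ≈ 15.123 μg/mL.
Before the 3rd dose, 2 doses have been given. Superposition: Cmin = C₀·(f + f²).
≈ 15.123 × (0.3880 + 0.1505) ≈ 15.123 × 0.5385 ≈ 8.144 μg/mL.

8.1 μg/mL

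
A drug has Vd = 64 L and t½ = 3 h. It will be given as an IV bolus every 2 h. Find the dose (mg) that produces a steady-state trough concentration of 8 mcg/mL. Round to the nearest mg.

τ/t½ = 2/3 ≈ 0.66667, so f = (1/2)^(2/3) ≈ 0.629961.
Cmin,ss = (D/Vd)·f/(1−f), so D = Cmin,ss·Vd·(1−f)/f.
D = 8 × 64 × (1−f)/f ≈ 8 × 64 × 0.58740 ≈ 300.75 mg.

301 mg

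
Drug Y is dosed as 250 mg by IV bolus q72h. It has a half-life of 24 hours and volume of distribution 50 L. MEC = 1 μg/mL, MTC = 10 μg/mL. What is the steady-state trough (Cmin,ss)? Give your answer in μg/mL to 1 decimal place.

0.7 μg/mL

τ = 72 h = 3 half-lives, so f = (1/2)^3 = 0.125.
At steady state, R = 1/(1 − 0.125) = 8/7.
Single-dose peak C₀ = D/Vd = 250/50 = 5 μg/mL.
Steady-state peak Cmax,ss = C₀·R = 5 × 8/7 ≈ 5.714 μg/mL.
Steady-state trough Cmin,ss = Cmax,ss·f ≈ 5.714 × 0.125 ≈ 0.714 μg/mL.
Trough 0.7 μg/mL vs MEC 1 μg/mL: subtherapeutic.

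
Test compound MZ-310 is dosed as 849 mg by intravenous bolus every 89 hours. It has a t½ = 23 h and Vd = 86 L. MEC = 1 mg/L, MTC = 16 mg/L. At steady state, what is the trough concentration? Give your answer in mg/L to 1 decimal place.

0.7 mg/L

Over one 89-h interval, 89/23 ≈ 3.8696 half-lives elapse, leaving f ≈ 0.0684 of each dose.
Accumulation ratio R = 1/(1 − f) ≈ 1/0.9316 ≈ 1.0734.
Single-dose peak C₀ = D/Vd = 849/86 ≈ 9.872 mg/L.
Cmax,ss = C₀/(1 − f) ≈ 9.872/0.9316 ≈ 10.597 mg/L.
Steady-state trough Cmin,ss = Cmax,ss·f ≈ 10.597 × 0.0684 ≈ 0.725 mg/L.
Trough 0.7 mg/L vs MEC 1 mg/L: subtherapeutic.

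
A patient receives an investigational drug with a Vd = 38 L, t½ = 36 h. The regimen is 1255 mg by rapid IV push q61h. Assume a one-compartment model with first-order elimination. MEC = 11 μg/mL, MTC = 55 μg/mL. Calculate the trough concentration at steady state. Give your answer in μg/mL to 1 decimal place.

τ/t½ = 61/36 ≈ 1.6944, so fraction remaining f = (1/2)^(61/36) ≈ 0.3090.
Accumulation ratio R = 1/(1 − f) ≈ 1/0.6910 ≈ 1.4472.
Each bolus raises the concentration by D/Vd = 1255/38 ≈ 33.026 μg/mL.
Steady-state peak Cmax,ss = C₀·R ≈ 33.026 × 1.4472 ≈ 47.795 μg/mL.
Steady-state trough Cmin,ss = Cmax,ss·f ≈ 47.795 × 0.3090 ≈ 14.769 μg/mL.
Trough 14.8 μg/mL vs MEC 11 μg/mL: adequate.

14.8 μg/mL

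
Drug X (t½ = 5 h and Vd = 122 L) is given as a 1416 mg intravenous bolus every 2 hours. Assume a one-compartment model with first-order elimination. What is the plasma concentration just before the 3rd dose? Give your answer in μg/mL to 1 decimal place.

15.5 μg/mL

f = (1/2)^(τ/t½) = (1/2)^(2/5) ≈ 0.7579.
C₀ = D/Vd = 1416/122 ≈ 11.607 μg/mL.
Before the 3rd dose, 2 doses have been given. Superposition: Cmin = C₀·(f + f²).
≈ 11.607 × (0.7579 + 0.5744) ≈ 11.607 × 1.3323 ≈ 15.464 μg/mL.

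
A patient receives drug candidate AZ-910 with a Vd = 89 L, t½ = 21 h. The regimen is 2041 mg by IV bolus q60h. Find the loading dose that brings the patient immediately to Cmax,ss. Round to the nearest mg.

f = (1/2)^(60/21) ≈ 0.138011; accumulation ratio R = 1/(1−f) ≈ 1.16011.
Loading dose to hit Cmax,ss on first dose: D_load = D_maint·R ≈ 2041 × 1.16011 ≈ 2367.78 mg.

2368 mg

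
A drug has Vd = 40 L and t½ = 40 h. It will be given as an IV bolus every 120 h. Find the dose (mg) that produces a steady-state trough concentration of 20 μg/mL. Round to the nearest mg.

5600 mg

τ/t½ = 120/40 ≈ 3, so f = (1/2)^(120/40) ≈ 0.125000.
Cmin,ss = (D/Vd)·f/(1−f), so D = Cmin,ss·Vd·(1−f)/f.
D = 20 × 40 × (1−f)/f ≈ 20 × 40 × 7.00000 ≈ 5600.00 mg.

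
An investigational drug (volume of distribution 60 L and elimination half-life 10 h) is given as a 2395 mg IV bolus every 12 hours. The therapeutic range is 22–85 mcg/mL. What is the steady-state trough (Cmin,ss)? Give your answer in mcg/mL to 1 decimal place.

30.8 mcg/mL

k = ln2/t½ = ln2/10 ≈ 0.069315 h⁻¹; fraction remaining f = e^(−kτ) = e^(−0.069315×12) ≈ 0.4353.
At steady state, accumulation factor R = 1/(1 − e^(−kτ)) ≈ 1.7709.
Each bolus raises the concentration by D/Vd = 2395/60 ≈ 39.917 mcg/mL.
Steady-state peak Cmax,ss = C₀·R ≈ 39.917 × 1.7709 ≈ 70.689 mcg/mL.
One interval later, Cmin,ss = Cmax,ss·e^(−kτ) ≈ 70.689 × 0.4353 ≈ 30.771 mcg/mL.
Trough 30.8 mcg/mL vs MEC 22 mcg/mL: adequate.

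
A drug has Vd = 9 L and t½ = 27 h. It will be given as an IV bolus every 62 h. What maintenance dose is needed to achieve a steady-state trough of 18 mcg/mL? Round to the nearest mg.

τ/t½ = 62/27 ≈ 2.2963, so f = (1/2)^(62/27) ≈ 0.203585.
Cmin,ss = (D/Vd)·f/(1−f), so D = Cmin,ss·Vd·(1−f)/f.
D = 18 × 9 × (1−f)/f ≈ 18 × 9 × 3.91195 ≈ 633.74 mg.

634 mg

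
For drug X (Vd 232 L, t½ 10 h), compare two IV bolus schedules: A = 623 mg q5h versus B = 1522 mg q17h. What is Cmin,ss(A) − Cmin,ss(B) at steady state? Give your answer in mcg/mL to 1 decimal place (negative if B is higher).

Regimen A: f = (1/2)^(5/10) ≈ 0.7071; Cmin,ss = (623/232)·f/(1−f) ≈ 6.483 mcg/mL.
Regimen B: f = (1/2)^(17/10) ≈ 0.3078; Cmin,ss = (1522/232)·f/(1−f) ≈ 2.917 mcg/mL.
Difference ≈ 6.483 − 2.917 ≈ 3.566 mcg/mL.

3.6 mcg/mL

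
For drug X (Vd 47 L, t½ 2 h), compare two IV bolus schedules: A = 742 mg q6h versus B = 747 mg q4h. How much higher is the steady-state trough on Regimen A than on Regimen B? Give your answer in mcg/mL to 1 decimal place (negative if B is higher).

-3.0 mcg/mL

Regimen A: f = (1/2)^(6/2) ≈ 0.1250; Cmin,ss = (742/47)·f/(1−f) ≈ 2.255 mcg/mL.
Regimen B: f = (1/2)^(4/2) ≈ 0.2500; Cmin,ss = (747/47)·f/(1−f) ≈ 5.298 mcg/mL.
Difference ≈ 2.255 − 5.298 ≈ -3.043 mcg/mL.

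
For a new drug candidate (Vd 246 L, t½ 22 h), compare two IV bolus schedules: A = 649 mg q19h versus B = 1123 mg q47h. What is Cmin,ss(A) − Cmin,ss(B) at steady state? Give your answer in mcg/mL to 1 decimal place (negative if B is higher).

1.9 mcg/mL

Regimen A: f = (1/2)^(19/22) ≈ 0.5496; Cmin,ss = (649/246)·f/(1−f) ≈ 3.219 mcg/mL.
Regimen B: f = (1/2)^(47/22) ≈ 0.2275; Cmin,ss = (1123/246)·f/(1−f) ≈ 1.344 mcg/mL.
Difference ≈ 3.219 − 1.344 ≈ 1.875 mcg/mL.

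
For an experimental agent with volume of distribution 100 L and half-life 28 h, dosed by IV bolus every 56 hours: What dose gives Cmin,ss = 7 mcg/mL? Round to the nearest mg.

2100 mg

τ/t½ = 56/28 ≈ 2, so f = (1/2)^(56/28) ≈ 0.250000.
Cmin,ss = (D/Vd)·f/(1−f), so D = Cmin,ss·Vd·(1−f)/f.
D = 7 × 100 × (1−f)/f ≈ 7 × 100 × 3.00000 ≈ 2100.00 mg.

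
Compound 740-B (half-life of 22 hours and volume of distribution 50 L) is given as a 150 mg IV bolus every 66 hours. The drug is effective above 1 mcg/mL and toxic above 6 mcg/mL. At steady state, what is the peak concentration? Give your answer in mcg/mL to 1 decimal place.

3.4 mcg/mL

τ = 66 h = 3 half-lives, so f = (1/2)^3 = 0.125.
At steady state, R = 1/(1 − 0.125) = 8/7.
Single-dose peak C₀ = D/Vd = 150/50 = 3 mcg/mL.
Steady-state peak Cmax,ss = C₀·R = 3 × 8/7 ≈ 3.429 mcg/mL.
Peak 3.4 mcg/mL vs MTC 6 mcg/mL: below toxic threshold.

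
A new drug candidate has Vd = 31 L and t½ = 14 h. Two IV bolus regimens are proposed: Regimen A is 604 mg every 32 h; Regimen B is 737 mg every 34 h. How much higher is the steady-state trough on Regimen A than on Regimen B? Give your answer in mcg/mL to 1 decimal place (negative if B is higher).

Regimen A: f = (1/2)^(32/14) ≈ 0.2051; Cmin,ss = (604/31)·f/(1−f) ≈ 5.027 mcg/mL.
Regimen B: f = (1/2)^(34/14) ≈ 0.1857; Cmin,ss = (737/31)·f/(1−f) ≈ 5.422 mcg/mL.
Difference ≈ 5.027 − 5.422 ≈ -0.395 mcg/mL.

-0.4 mcg/mL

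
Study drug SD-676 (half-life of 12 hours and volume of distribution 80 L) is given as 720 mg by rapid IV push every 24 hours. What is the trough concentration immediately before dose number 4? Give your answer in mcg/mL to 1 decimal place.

f = (1/2)^(τ/t½) = (1/2)^(24/12) ≈ 0.2500.
C₀ = D/Vd = 720/80 ≈ 9.000 mcg/mL.
Before the 4th dose, 3 doses have been given. Superposition: Cmin = C₀·(f + f² + … + f^3).
≈ 9.000 × (0.2500 + 0.0625 + 0.0156) ≈ 9.000 × 0.3281 ≈ 2.953 mcg/mL.

3.0 mcg/mL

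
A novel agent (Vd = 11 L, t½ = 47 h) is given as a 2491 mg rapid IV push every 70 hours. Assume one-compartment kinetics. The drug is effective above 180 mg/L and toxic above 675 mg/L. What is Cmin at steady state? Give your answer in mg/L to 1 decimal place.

k = ln2/t½ = ln2/47 ≈ 0.014748 h⁻¹; fraction remaining f = e^(−kτ) = e^(−0.014748×70) ≈ 0.3562.
At steady state, accumulation factor R = 1/(1 − e^(−kτ)) ≈ 1.5533.
Single-dose peak C₀ = D/Vd = 2491/11 ≈ 226.455 mg/L.
Cmax,ss = C₀/(1 − f) ≈ 226.455/0.6438 ≈ 351.747 mg/L.
One interval later, Cmin,ss = Cmax,ss·e^(−kτ) ≈ 351.747 × 0.3562 ≈ 125.292 mg/L.
Trough 125.3 mg/L vs MEC 180 mg/L: subtherapeutic.

125.3 mg/L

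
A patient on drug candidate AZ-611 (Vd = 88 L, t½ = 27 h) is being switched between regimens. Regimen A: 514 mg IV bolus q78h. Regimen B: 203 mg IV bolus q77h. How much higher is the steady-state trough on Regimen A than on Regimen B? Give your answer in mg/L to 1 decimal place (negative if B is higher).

Regimen A: f = (1/2)^(78/27) ≈ 0.1350; Cmin,ss = (514/88)·f/(1−f) ≈ 0.912 mg/L.
Regimen B: f = (1/2)^(77/27) ≈ 0.1385; Cmin,ss = (203/88)·f/(1−f) ≈ 0.371 mg/L.
Difference ≈ 0.912 − 0.371 ≈ 0.541 mg/L.

0.5 mg/L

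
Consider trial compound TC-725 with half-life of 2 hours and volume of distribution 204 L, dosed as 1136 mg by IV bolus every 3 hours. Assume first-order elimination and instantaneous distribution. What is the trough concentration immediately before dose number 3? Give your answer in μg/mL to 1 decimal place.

2.7 μg/mL

f = (1/2)^(τ/t½) = (1/2)^(3/2) ≈ 0.3536.
C₀ = D/Vd = 1136/204 ≈ 5.569 μg/mL.
Before the 3rd dose, 2 doses have been given. Superposition: Cmin = C₀·(f + f²).
≈ 5.569 × (0.3536 + 0.1250) ≈ 5.569 × 0.4786 ≈ 2.665 μg/mL.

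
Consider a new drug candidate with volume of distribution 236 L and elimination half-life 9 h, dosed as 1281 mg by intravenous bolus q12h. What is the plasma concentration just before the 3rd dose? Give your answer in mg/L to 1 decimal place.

3.0 mg/L

f = (1/2)^(τ/t½) = (1/2)^(12/9) ≈ 0.3969.
C₀ = D/Vd = 1281/236 ≈ 5.428 mg/L.
Before the 3rd dose, 2 doses have been given. Superposition: Cmin = C₀·(f + f²).
≈ 5.428 × (0.3969 + 0.1575) ≈ 5.428 × 0.5544 ≈ 3.009 mg/L.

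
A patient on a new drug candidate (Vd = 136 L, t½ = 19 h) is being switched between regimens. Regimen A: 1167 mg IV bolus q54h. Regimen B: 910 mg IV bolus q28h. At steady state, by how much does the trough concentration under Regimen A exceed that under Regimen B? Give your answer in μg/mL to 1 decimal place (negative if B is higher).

Regimen A: f = (1/2)^(54/19) ≈ 0.1395; Cmin,ss = (1167/136)·f/(1−f) ≈ 1.391 μg/mL.
Regimen B: f = (1/2)^(28/19) ≈ 0.3601; Cmin,ss = (910/136)·f/(1−f) ≈ 3.765 μg/mL.
Difference ≈ 1.391 − 3.765 ≈ -2.374 μg/mL.

-2.4 μg/mL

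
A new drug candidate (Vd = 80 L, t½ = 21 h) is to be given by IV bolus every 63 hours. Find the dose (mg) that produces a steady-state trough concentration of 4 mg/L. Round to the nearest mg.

2240 mg

τ/t½ = 63/21 ≈ 3, so f = (1/2)^(63/21) ≈ 0.125000.
Cmin,ss = (D/Vd)·f/(1−f), so D = Cmin,ss·Vd·(1−f)/f.
D = 4 × 80 × (1−f)/f ≈ 4 × 80 × 7.00000 ≈ 2240.00 mg.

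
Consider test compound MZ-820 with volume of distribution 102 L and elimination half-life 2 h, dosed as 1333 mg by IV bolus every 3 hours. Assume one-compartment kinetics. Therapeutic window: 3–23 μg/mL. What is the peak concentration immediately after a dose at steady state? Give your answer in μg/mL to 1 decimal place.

20.2 μg/mL

Over one 3-h interval, 3/2 ≈ 1.5 half-lives elapse, leaving f ≈ 0.3536 of each dose.
Accumulation ratio R = 1/(1 − f) ≈ 1/0.6464 ≈ 1.5470.
Each bolus raises the concentration by D/Vd = 1333/102 ≈ 13.069 μg/mL.
Steady-state peak Cmax,ss = C₀·R ≈ 13.069 × 1.5470 ≈ 20.218 μg/mL.
Peak 20.2 μg/mL vs MTC 23 μg/mL: below toxic threshold.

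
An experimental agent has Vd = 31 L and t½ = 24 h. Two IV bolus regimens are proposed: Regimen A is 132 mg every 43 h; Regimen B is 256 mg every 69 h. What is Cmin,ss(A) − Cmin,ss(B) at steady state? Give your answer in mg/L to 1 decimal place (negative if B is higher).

Regimen A: f = (1/2)^(43/24) ≈ 0.2888; Cmin,ss = (132/31)·f/(1−f) ≈ 1.729 mg/L.
Regimen B: f = (1/2)^(69/24) ≈ 0.1363; Cmin,ss = (256/31)·f/(1−f) ≈ 1.303 mg/L.
Difference ≈ 1.729 − 1.303 ≈ 0.426 mg/L.

0.4 mg/L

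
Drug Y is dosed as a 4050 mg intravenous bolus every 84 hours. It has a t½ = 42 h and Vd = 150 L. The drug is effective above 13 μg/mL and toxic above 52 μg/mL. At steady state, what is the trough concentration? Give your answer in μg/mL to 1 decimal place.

9.0 μg/mL

The dosing interval is 2 half-lives, so f = 2^(−2) = 0.25.
Accumulation ratio R = 1/(1 − f) = 1/0.75 = 4/3.
Single-dose peak C₀ = D/Vd = 4050/150 = 27 μg/mL.
Steady-state peak Cmax,ss = C₀·R = 27 × 4/3 ≈ 36.000 μg/mL.
Steady-state trough Cmin,ss = Cmax,ss·f ≈ 36.000 × 0.25 ≈ 9.000 μg/mL.
Trough 9.0 μg/mL vs MEC 13 μg/mL: subtherapeutic.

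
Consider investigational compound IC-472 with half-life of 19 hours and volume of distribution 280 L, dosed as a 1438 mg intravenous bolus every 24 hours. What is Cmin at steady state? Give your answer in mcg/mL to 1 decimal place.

τ/t½ = 24/19 ≈ 1.2632, so fraction remaining f = (1/2)^(24/19) ≈ 0.4166.
Single-dose peak C₀ = D/Vd = 1438/280 ≈ 5.136 mcg/mL.
Steady-state trough Cmin,ss = C₀·f/(1−f) ≈ 5.136 × 0.4166/0.5834 ≈ 3.668 mcg/mL.

3.7 mcg/mL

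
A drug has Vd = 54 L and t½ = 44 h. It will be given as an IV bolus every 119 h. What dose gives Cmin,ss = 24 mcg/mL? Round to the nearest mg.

7152 mg

τ/t½ = 119/44 ≈ 2.7045, so f = (1/2)^(119/44) ≈ 0.153409.
Cmin,ss = (D/Vd)·f/(1−f), so D = Cmin,ss·Vd·(1−f)/f.
D = 24 × 54 × (1−f)/f ≈ 24 × 54 × 5.51852 ≈ 7152.00 mg.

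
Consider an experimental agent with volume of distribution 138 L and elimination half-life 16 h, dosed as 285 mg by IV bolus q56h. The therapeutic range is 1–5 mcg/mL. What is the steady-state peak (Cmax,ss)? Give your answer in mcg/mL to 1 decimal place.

2.3 mcg/mL

Over one 56-h interval, 56/16 ≈ 3.5 half-lives elapse, leaving f ≈ 0.0884 of each dose.
At steady state, accumulation factor R = 1/(1 − e^(−kτ)) ≈ 1.0970.
Each bolus raises the concentration by D/Vd = 285/138 ≈ 2.065 mcg/mL.
Cmax,ss = C₀/(1 − f) ≈ 2.065/0.9116 ≈ 2.265 mcg/mL.
Peak 2.3 mcg/mL vs MTC 5 mcg/mL: below toxic threshold.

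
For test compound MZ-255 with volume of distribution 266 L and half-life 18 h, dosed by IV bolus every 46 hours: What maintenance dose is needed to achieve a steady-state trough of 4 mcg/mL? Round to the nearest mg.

τ/t½ = 46/18 ≈ 2.5556, so f = (1/2)^(46/18) ≈ 0.170099.
Cmin,ss = (D/Vd)·f/(1−f), so D = Cmin,ss·Vd·(1−f)/f.
D = 4 × 266 × (1−f)/f ≈ 4 × 266 × 4.87893 ≈ 5191.18 mg.

5191 mg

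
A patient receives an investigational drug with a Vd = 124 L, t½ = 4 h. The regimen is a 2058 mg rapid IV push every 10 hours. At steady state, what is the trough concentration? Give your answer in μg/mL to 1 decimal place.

Over one 10-h interval, 10/4 ≈ 2.5 half-lives elapse, leaving f ≈ 0.1768 of each dose.
At steady state, accumulation factor R = 1/(1 − e^(−kτ)) ≈ 1.2148.
Single-dose peak C₀ = D/Vd = 2058/124 ≈ 16.597 μg/mL.
Steady-state peak Cmax,ss = C₀·R ≈ 16.597 × 1.2148 ≈ 20.162 μg/mL.
One interval later, Cmin,ss = Cmax,ss·e^(−kτ) ≈ 20.162 × 0.1768 ≈ 3.565 μg/mL.

3.6 μg/mL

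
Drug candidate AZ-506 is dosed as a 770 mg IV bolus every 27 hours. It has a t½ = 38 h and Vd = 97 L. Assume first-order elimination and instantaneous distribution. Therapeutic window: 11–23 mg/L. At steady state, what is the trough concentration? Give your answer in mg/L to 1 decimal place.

k = ln2/t½ = ln2/38 ≈ 0.018241 h⁻¹; fraction remaining f = e^(−kτ) = e^(−0.018241×27) ≈ 0.6111.
Accumulation ratio R = 1/(1 − f) ≈ 1/0.3889 ≈ 2.5714.
Each bolus raises the concentration by D/Vd = 770/97 ≈ 7.938 mg/L.
Cmax,ss = C₀/(1 − f) ≈ 7.938/0.3889 ≈ 20.411 mg/L.
One interval later, Cmin,ss = Cmax,ss·e^(−kτ) ≈ 20.411 × 0.6111 ≈ 12.473 mg/L.
Trough 12.5 mg/L vs MEC 11 mg/L: adequate.

12.5 mg/L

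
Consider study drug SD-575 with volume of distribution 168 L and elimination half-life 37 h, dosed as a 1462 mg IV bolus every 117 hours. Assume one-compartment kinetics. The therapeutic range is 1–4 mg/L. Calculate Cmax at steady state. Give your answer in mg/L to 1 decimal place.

k = ln2/t½ = ln2/37 ≈ 0.018734 h⁻¹; fraction remaining f = e^(−kτ) = e^(−0.018734×117) ≈ 0.1117.
Accumulation ratio R = 1/(1 − f) ≈ 1/0.8883 ≈ 1.1257.
Each bolus raises the concentration by D/Vd = 1462/168 ≈ 8.702 mg/L.
Steady-state peak Cmax,ss = C₀·R ≈ 8.702 × 1.1257 ≈ 9.796 mg/L.
Peak 9.8 mg/L vs MTC 4 mg/L: exceeds toxic threshold.

9.8 mg/L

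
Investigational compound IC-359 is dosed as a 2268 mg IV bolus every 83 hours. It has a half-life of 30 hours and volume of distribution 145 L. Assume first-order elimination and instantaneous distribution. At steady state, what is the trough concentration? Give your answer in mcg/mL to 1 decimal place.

Over one 83-h interval, 83/30 ≈ 2.7667 half-lives elapse, leaving f ≈ 0.1469 of each dose.
At steady state, accumulation factor R = 1/(1 − e^(−kτ)) ≈ 1.1722.
Each bolus raises the concentration by D/Vd = 2268/145 ≈ 15.641 mcg/mL.
Steady-state peak Cmax,ss = C₀·R ≈ 15.641 × 1.1722 ≈ 18.334 mcg/mL.
One interval later, Cmin,ss = Cmax,ss·e^(−kτ) ≈ 18.334 × 0.1469 ≈ 2.693 mcg/mL.

2.7 mcg/mL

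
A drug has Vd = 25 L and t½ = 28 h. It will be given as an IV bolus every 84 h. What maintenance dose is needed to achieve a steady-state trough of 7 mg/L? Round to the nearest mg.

1225 mg

τ/t½ = 84/28 ≈ 3, so f = (1/2)^(84/28) ≈ 0.125000.
Cmin,ss = (D/Vd)·f/(1−f), so D = Cmin,ss·Vd·(1−f)/f.
D = 7 × 25 × (1−f)/f ≈ 7 × 25 × 7.00000 ≈ 1225.00 mg.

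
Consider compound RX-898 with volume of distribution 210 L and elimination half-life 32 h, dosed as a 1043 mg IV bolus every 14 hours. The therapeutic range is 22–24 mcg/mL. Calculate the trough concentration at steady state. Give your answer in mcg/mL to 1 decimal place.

14.0 mcg/mL

τ/t½ = 14/32 ≈ 0.4375, so fraction remaining f = (1/2)^(14/32) ≈ 0.7384.
Each bolus raises the concentration by D/Vd = 1043/210 ≈ 4.967 mcg/mL.
Steady-state trough Cmin,ss = C₀·f/(1−f) ≈ 4.967 × 0.7384/0.2616 ≈ 14.020 mcg/mL.
Trough 14.0 mcg/mL vs MEC 22 mcg/mL: subtherapeutic.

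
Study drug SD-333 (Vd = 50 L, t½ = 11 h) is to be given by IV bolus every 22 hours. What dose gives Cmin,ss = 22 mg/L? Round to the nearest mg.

3300 mg

τ/t½ = 22/11 ≈ 2, so f = (1/2)^(22/11) ≈ 0.250000.
Cmin,ss = (D/Vd)·f/(1−f), so D = Cmin,ss·Vd·(1−f)/f.
D = 22 × 50 × (1−f)/f ≈ 22 × 50 × 3.00000 ≈ 3300.00 mg.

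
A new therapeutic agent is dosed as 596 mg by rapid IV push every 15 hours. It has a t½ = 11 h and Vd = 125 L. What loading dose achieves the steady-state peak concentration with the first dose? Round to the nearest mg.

975 mg

f = (1/2)^(15/11) ≈ 0.388602; accumulation ratio R = 1/(1−f) ≈ 1.63560.
Loading dose to hit Cmax,ss on first dose: D_load = D_maint·R ≈ 596 × 1.63560 ≈ 974.82 mg.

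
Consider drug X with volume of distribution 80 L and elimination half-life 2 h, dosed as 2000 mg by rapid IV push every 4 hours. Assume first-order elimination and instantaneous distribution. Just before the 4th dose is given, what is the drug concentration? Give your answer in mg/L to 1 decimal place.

f = (1/2)^(τ/t½) = (1/2)^(4/2) ≈ 0.2500.
C₀ = D/Vd = 2000/80 ≈ 25.000 mg/L.
Before the 4th dose, 3 doses have been given. Superposition: Cmin = C₀·(f + f² + … + f^3).
≈ 25.000 × (0.2500 + 0.0625 + 0.0156) ≈ 25.000 × 0.3281 ≈ 8.203 mg/L.

8.2 mg/L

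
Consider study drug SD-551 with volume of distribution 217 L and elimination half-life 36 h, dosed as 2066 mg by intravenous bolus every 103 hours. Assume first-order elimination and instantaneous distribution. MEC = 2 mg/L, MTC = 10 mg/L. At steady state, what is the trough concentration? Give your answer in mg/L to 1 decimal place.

1.5 mg/L

k = ln2/t½ = ln2/36 ≈ 0.019254 h⁻¹; fraction remaining f = e^(−kτ) = e^(−0.019254×103) ≈ 0.1376.
Accumulation ratio R = 1/(1 − f) ≈ 1/0.8624 ≈ 1.1596.
Each bolus raises the concentration by D/Vd = 2066/217 ≈ 9.521 mg/L.
Cmax,ss = C₀/(1 − f) ≈ 9.521/0.8624 ≈ 11.040 mg/L.
Steady-state trough Cmin,ss = Cmax,ss·f ≈ 11.040 × 0.1376 ≈ 1.519 mg/L.
Trough 1.5 mg/L vs MEC 2 mg/L: subtherapeutic.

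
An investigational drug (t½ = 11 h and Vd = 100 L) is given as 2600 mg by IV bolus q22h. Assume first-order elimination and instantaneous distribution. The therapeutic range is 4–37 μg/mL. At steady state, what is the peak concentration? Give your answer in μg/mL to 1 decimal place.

The dosing interval is 2 half-lives, so f = 2^(−2) = 0.25.
At steady state, R = 1/(1 − 0.25) = 4/3.
Single-dose peak C₀ = D/Vd = 2600/100 = 26 μg/mL.
Steady-state peak Cmax,ss = C₀·R = 26 × 4/3 ≈ 34.667 μg/mL.
Peak 34.7 μg/mL vs MTC 37 μg/mL: below toxic threshold.

34.7 μg/mL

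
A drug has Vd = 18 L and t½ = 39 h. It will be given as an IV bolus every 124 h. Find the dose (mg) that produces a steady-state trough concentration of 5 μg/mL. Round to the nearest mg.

τ/t½ = 124/39 ≈ 3.1795, so f = (1/2)^(124/39) ≈ 0.110377.
Cmin,ss = (D/Vd)·f/(1−f), so D = Cmin,ss·Vd·(1−f)/f.
D = 5 × 18 × (1−f)/f ≈ 5 × 18 × 8.05986 ≈ 725.39 mg.

725 mg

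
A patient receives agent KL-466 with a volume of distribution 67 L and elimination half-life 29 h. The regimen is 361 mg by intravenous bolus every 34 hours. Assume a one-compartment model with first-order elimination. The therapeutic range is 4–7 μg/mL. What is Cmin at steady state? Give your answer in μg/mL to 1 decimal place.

k = ln2/t½ = ln2/29 ≈ 0.023902 h⁻¹; fraction remaining f = e^(−kτ) = e^(−0.023902×34) ≈ 0.4437.
Accumulation ratio R = 1/(1 − f) ≈ 1/0.5563 ≈ 1.7976.
Single-dose peak C₀ = D/Vd = 361/67 ≈ 5.388 μg/mL.
Cmax,ss = C₀/(1 − f) ≈ 5.388/0.5563 ≈ 9.685 μg/mL.
One interval later, Cmin,ss = Cmax,ss·e^(−kτ) ≈ 9.685 × 0.4437 ≈ 4.297 μg/mL.
Trough 4.3 μg/mL vs MEC 4 μg/mL: adequate.

4.3 μg/mL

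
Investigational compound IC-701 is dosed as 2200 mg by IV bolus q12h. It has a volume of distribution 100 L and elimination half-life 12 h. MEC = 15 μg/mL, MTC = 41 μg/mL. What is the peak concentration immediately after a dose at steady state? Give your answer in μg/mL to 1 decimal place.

44.0 μg/mL

The dosing interval is 1 half-life, so f = 2^(−1) = 0.5.
Accumulation ratio R = 1/(1 − f) = 1/0.5 = 2/1.
Single-dose peak C₀ = D/Vd = 2200/100 = 22 μg/mL.
Steady-state peak Cmax,ss = C₀·R = 22 × 2/1 ≈ 44.000 μg/mL.
Peak 44.0 μg/mL vs MTC 41 μg/mL: exceeds toxic threshold.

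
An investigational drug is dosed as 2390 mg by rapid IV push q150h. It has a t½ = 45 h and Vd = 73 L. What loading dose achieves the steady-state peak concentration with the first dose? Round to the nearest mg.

2653 mg

f = (1/2)^(150/45) ≈ 0.099213; accumulation ratio R = 1/(1−f) ≈ 1.11014.
Loading dose to hit Cmax,ss on first dose: D_load = D_maint·R ≈ 2390 × 1.11014 ≈ 2653.23 mg.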